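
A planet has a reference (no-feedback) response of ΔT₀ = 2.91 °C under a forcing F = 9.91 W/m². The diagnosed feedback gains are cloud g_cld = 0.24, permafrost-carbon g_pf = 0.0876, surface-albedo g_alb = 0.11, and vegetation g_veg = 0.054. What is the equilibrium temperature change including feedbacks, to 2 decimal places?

Total gain g = 0.24 + 0.0876 + 0.11 + 0.054 = 0.4916.
Amplification A = 1/(1 − 0.4916) = 1.967.
ΔT = 2.91 × 1.967 = 5.72 °C.

5.72 °C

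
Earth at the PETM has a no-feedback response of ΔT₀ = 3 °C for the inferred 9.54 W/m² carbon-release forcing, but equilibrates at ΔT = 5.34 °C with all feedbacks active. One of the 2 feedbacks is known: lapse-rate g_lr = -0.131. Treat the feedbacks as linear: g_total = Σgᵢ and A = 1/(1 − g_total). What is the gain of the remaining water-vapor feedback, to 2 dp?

0.57

Amplification A = ΔT/ΔT₀ = 5.34/3 = 1.78.
Total gain g = 1 − 1/A = 1 − 1/1.78 = 0.4382.
The known gain is -0.131.
g_wv = 0.4382 + 0.131 = 0.57.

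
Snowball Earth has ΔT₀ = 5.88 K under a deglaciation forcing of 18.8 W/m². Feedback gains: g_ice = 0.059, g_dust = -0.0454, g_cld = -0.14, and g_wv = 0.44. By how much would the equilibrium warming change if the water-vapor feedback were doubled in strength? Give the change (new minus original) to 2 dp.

15.30 K

Original: g = 0.3136, ΔT = 5.88/(1−0.3136) = 8.5664 K.
With doubled water-vapor: g' = 0.7536, ΔT' = 5.88/(1−0.7536) = 23.8636 K.
Change = 23.8636 − 8.5664 = 15.30 K.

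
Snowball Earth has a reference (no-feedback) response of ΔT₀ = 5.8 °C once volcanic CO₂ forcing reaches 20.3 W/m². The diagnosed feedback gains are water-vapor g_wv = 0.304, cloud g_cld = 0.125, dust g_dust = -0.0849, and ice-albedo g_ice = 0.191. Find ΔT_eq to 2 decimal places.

Total gain g = 0.304 + 0.125 − 0.0849 + 0.191 = 0.5351.
Amplification A = 1/(1 − 0.5351) = 2.151.
ΔT = 5.8 × 2.151 = 12.48 °C.

12.48 °C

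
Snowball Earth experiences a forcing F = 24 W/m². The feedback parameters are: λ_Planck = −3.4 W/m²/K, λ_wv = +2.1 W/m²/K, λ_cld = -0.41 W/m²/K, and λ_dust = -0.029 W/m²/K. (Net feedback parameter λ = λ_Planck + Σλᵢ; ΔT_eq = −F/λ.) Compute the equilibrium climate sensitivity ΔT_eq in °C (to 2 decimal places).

13.80 °C

Net feedback parameter λ = (−3.4) + (+2.1) + (-0.41) + (-0.029) = -1.739 W/m²/K.
ΔT = −F/λ = −24/(-1.739) = 13.80 °C.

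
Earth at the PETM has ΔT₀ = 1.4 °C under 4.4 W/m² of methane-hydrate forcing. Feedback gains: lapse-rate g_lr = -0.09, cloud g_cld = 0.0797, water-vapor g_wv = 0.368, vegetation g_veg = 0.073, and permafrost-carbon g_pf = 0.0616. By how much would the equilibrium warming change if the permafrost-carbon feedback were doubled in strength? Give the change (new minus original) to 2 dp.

Original: g = 0.4923, ΔT = 1.4/(1−0.4923) = 2.7575 °C.
With doubled permafrost-carbon: g' = 0.5539, ΔT' = 1.4/(1−0.5539) = 3.1383 °C.
Change = 3.1383 − 2.7575 = 0.38 °C.

0.38 °C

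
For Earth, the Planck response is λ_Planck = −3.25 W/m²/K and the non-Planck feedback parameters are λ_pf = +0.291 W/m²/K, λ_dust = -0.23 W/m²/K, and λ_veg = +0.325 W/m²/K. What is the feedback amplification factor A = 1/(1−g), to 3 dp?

1.135

Convert to gains: g_pf = 0.291/3.25 = 0.08954; g_dust = -0.23/3.25 = -0.07077; g_veg = 0.325/3.25 = 0.1.
Total gain g = 0.11877.
A = 1/(1 − 0.11877) = 1.135.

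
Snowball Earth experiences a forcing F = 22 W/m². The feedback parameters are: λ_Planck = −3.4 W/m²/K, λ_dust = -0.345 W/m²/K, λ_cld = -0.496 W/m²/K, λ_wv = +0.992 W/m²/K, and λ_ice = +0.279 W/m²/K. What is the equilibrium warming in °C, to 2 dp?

7.41 °C

Net feedback parameter λ = (−3.4) + (-0.345) + (-0.496) + (+0.992) + (+0.279) = -2.97 W/m²/K.
ΔT = −F/λ = −22/(-2.97) = 7.41 °C.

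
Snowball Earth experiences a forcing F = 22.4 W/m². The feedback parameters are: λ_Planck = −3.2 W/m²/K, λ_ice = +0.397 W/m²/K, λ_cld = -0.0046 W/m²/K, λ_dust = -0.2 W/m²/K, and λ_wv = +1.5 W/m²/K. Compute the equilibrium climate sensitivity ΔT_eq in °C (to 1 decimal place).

Net feedback parameter λ = (−3.2) + (+0.397) + (-0.0046) + (-0.2) + (+1.5) = -1.5076 W/m²/K.
ΔT = −F/λ = −22.4/(-1.5076) = 14.9 °C.

14.9 °C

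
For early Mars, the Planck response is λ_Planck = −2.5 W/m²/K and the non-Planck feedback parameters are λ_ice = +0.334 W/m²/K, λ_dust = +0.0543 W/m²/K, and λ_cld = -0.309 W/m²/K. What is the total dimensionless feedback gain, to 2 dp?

Convert to gains: g_ice = 0.334/2.5 = 0.1336; g_dust = 0.0543/2.5 = 0.02172; g_cld = -0.309/2.5 = -0.1236.
Total gain g = 0.03172.

0.03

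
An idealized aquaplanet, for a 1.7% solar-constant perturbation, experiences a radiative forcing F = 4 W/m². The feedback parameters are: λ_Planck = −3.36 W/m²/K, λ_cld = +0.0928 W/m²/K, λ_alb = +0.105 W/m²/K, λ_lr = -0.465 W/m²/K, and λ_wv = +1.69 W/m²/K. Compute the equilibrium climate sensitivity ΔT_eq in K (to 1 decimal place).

2.1 K

Net feedback parameter λ = (−3.36) + (+0.0928) + (+0.105) + (-0.465) + (+1.69) = -1.9372 W/m²/K.
ΔT = −F/λ = −4/(-1.9372) = 2.1 K.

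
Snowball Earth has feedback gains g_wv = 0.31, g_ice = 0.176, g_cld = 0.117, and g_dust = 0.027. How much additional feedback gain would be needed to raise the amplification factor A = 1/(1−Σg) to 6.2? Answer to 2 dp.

Current total gain = 0.63.
Target gain for A = 6.2: g* = 1 − 1/6.2 = 0.8387.
Additional gain needed = 0.8387 − 0.63 = 0.21.

0.21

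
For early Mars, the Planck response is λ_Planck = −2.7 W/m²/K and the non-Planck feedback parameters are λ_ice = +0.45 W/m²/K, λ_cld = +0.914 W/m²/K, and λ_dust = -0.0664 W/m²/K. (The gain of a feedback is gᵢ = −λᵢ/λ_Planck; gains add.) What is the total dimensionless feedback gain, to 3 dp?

0.481

Convert to gains: g_ice = 0.45/2.7 = 0.1667; g_cld = 0.914/2.7 = 0.3385; g_dust = -0.0664/2.7 = -0.02459.
Total gain g = 0.48061.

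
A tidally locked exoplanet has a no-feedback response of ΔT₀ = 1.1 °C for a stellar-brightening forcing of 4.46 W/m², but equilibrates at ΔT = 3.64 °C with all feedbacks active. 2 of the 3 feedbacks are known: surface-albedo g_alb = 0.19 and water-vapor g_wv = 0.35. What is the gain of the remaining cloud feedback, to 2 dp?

0.16

Amplification A = ΔT/ΔT₀ = 3.64/1.1 = 3.309.
Total gain g = 1 − 1/A = 1 − 1/3.309 = 0.6978.
Known gains sum to 0.19 + 0.35 = 0.54.
g_cld = 0.6978 − 0.54 = 0.16.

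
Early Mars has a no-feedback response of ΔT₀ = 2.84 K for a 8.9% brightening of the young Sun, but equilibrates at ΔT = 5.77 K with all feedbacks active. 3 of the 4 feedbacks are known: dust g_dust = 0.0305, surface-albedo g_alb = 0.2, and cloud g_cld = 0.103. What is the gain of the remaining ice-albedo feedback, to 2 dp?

0.17

Amplification A = ΔT/ΔT₀ = 5.77/2.84 = 2.032.
Total gain g = 1 − 1/A = 1 − 1/2.032 = 0.5079.
Known gains sum to 0.0305 + 0.2 + 0.103 = 0.3335.
g_ice = 0.5079 − 0.3335 = 0.17.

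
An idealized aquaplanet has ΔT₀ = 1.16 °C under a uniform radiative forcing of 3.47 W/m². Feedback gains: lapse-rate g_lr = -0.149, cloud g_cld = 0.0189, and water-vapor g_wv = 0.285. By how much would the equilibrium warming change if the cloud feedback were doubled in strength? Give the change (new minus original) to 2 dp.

0.03 °C

Original: g = 0.1549, ΔT = 1.16/(1−0.1549) = 1.3726 °C.
With doubled cloud: g' = 0.1738, ΔT' = 1.16/(1−0.1738) = 1.4040 °C.
Change = 1.4040 − 1.3726 = 0.03 °C.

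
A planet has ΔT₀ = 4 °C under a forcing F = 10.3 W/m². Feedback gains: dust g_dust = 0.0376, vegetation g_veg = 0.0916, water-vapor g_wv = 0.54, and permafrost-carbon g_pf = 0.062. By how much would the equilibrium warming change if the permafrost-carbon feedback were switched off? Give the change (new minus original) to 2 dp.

Original: g = 0.7312, ΔT = 4/(1−0.7312) = 14.8810 °C.
Without permafrost-carbon: g' = 0.6692, ΔT' = 4/(1−0.6692) = 12.0919 °C.
Change = 12.0919 − 14.8810 = -2.79 °C.

-2.79 °C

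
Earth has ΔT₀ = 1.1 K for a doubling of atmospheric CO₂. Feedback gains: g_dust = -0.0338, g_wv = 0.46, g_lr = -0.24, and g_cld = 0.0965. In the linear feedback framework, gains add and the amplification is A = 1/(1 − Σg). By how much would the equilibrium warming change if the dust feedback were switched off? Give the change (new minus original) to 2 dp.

0.08 K

Original: g = 0.2827, ΔT = 1.1/(1−0.2827) = 1.5335 K.
Without dust: g' = 0.3165, ΔT' = 1.1/(1−0.3165) = 1.6094 K.
Change = 1.6094 − 1.5335 = 0.08 K.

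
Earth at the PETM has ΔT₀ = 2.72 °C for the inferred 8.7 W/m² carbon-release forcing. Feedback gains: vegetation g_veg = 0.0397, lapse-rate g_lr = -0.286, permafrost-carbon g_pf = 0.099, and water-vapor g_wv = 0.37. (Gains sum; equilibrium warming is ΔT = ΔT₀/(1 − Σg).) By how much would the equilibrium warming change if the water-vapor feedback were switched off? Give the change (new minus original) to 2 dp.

Original: g = 0.2227, ΔT = 2.72/(1−0.2227) = 3.4993 °C.
Without water-vapor: g' = -0.1473, ΔT' = 2.72/(1+0.1473) = 2.3708 °C.
Change = 2.3708 − 3.4993 = -1.13 °C.

-1.13 °C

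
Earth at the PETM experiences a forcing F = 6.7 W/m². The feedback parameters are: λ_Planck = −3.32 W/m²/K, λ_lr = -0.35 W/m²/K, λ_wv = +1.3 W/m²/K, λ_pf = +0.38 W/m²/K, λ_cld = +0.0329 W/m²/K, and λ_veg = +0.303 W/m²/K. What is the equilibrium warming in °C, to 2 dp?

Net feedback parameter λ = (−3.32) + (-0.35) + (+1.3) + (+0.38) + (+0.0329) + (+0.303) = -1.6541 W/m²/K.
ΔT = −F/λ = −6.7/(-1.6541) = 4.05 °C.

4.05 °C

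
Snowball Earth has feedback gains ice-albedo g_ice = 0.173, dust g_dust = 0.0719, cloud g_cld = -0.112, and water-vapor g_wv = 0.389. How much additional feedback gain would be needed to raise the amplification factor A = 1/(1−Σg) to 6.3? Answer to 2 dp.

0.32

Current total gain = 0.5219.
Target gain for A = 6.3: g* = 1 − 1/6.3 = 0.8413.
Additional gain needed = 0.8413 − 0.5219 = 0.32.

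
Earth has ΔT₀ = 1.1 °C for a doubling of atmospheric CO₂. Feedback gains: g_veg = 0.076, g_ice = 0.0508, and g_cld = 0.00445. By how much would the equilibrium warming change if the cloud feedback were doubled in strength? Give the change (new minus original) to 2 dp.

0.01 °C

Original: g = 0.13125, ΔT = 1.1/(1−0.13125) = 1.2662 °C.
With doubled cloud: g' = 0.1357, ΔT' = 1.1/(1−0.1357) = 1.2727 °C.
Change = 1.2727 − 1.2662 = 0.01 °C.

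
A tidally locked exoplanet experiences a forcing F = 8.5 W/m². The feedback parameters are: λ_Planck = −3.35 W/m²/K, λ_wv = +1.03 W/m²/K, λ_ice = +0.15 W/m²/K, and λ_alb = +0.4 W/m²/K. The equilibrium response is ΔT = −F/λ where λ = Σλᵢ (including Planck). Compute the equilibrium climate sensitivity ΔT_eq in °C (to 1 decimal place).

Net feedback parameter λ = (−3.35) + (+1.03) + (+0.15) + (+0.4) = -1.77 W/m²/K.
ΔT = −F/λ = −8.5/(-1.77) = 4.8 °C.

4.8 °C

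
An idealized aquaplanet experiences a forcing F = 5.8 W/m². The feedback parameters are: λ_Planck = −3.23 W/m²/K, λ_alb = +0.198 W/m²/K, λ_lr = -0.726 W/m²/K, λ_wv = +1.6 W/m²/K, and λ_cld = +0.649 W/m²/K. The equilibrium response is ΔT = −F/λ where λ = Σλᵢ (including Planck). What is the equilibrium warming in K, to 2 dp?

Net feedback parameter λ = (−3.23) + (+0.198) + (-0.726) + (+1.6) + (+0.649) = -1.509 W/m²/K.
ΔT = −F/λ = −5.8/(-1.509) = 3.84 K.

3.84 K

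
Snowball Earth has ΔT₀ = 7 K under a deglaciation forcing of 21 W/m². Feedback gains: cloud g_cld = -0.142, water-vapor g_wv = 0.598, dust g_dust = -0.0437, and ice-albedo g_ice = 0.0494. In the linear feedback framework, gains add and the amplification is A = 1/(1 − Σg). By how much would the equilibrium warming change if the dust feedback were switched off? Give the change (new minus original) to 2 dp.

1.15 K

Original: g = 0.4617, ΔT = 7/(1−0.4617) = 13.0039 K.
Without dust: g' = 0.5054, ΔT' = 7/(1−0.5054) = 14.1529 K.
Change = 14.1529 − 13.0039 = 1.15 K.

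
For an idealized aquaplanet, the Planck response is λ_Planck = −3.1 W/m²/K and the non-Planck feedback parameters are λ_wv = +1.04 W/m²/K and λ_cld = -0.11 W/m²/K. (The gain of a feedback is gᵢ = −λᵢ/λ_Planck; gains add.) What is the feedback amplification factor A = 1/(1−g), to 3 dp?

Convert to gains: g_wv = 1.04/3.1 = 0.3355; g_cld = -0.11/3.1 = -0.03548.
Total gain g = 0.30002.
A = 1/(1 − 0.30002) = 1.429.

1.429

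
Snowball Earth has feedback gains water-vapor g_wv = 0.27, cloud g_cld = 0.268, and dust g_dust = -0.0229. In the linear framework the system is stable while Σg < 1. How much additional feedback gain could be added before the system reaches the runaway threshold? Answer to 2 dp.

Current total gain = 0.27 + 0.268 − 0.0229 = 0.5151.
Margin to runaway = 1 − 0.5151 = 0.48.

0.48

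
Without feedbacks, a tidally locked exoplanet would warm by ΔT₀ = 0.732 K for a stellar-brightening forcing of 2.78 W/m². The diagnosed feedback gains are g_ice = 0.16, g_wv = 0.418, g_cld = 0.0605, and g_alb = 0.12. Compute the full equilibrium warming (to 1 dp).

Total gain g = 0.16 + 0.418 + 0.0605 + 0.12 = 0.7585.
Amplification A = 1/(1 − 0.7585) = 4.141.
ΔT = 0.732 × 4.141 = 3.0 K.

3.0 K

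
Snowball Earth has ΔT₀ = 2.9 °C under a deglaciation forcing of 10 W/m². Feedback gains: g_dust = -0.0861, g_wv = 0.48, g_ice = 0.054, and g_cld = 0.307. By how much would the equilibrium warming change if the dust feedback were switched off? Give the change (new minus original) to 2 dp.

6.41 °C

Original: g = 0.7549, ΔT = 2.9/(1−0.7549) = 11.8319 °C.
Without dust: g' = 0.841, ΔT' = 2.9/(1−0.841) = 18.2390 °C.
Change = 18.2390 − 11.8319 = 6.41 °C.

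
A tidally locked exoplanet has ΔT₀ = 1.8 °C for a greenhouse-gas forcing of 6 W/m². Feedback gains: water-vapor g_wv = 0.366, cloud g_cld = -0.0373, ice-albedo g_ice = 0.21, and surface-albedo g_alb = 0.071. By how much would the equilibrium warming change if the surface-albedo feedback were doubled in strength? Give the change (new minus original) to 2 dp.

1.03 °C

Original: g = 0.6097, ΔT = 1.8/(1−0.6097) = 4.6118 °C.
With doubled surface-albedo: g' = 0.6807, ΔT' = 1.8/(1−0.6807) = 5.6373 °C.
Change = 5.6373 − 4.6118 = 1.03 °C.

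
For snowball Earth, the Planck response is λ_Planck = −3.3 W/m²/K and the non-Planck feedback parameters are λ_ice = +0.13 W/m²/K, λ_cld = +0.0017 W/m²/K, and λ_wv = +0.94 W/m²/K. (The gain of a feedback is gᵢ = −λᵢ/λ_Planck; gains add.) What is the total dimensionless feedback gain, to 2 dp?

Convert to gains: g_ice = 0.13/3.3 = 0.03939; g_cld = 0.0017/3.3 = 0.000515; g_wv = 0.94/3.3 = 0.2848.
Total gain g = 0.324705.

0.32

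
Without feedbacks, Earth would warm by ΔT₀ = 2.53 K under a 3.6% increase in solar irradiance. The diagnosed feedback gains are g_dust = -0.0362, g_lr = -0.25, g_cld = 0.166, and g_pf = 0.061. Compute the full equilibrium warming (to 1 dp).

Total gain g = -0.0362 − 0.25 + 0.166 + 0.061 = -0.0592.
Amplification A = 1/(1 + 0.0592) = 0.9441.
ΔT = 2.53 × 0.9441 = 2.4 K.

2.4 K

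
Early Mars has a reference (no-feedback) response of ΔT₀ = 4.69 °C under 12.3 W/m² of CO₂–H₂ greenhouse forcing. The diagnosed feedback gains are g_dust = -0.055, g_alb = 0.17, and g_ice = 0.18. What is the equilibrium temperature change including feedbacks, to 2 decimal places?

Total gain g = -0.055 + 0.17 + 0.18 = 0.295.
Amplification A = 1/(1 − 0.295) = 1.418.
ΔT = 4.69 × 1.418 = 6.65 °C.

6.65 °C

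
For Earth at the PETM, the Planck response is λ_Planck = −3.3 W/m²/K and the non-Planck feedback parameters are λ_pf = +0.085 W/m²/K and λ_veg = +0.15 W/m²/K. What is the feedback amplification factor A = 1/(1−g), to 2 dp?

1.08

Convert to gains: g_pf = 0.085/3.3 = 0.02576; g_veg = 0.15/3.3 = 0.04545.
Total gain g = 0.07121.
A = 1/(1 − 0.07121) = 1.08.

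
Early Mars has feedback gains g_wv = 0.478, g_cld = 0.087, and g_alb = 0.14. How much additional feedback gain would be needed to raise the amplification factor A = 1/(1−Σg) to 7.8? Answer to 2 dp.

0.17

Current total gain = 0.705.
Target gain for A = 7.8: g* = 1 − 1/7.8 = 0.8718.
Additional gain needed = 0.8718 − 0.705 = 0.17.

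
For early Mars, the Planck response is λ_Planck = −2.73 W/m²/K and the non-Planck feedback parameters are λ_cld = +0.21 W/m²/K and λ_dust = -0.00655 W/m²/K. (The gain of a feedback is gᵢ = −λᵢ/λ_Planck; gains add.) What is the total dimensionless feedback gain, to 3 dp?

Convert to gains: g_cld = 0.21/2.73 = 0.07692; g_dust = -0.00655/2.73 = -0.002399.
Total gain g = 0.074521.

0.075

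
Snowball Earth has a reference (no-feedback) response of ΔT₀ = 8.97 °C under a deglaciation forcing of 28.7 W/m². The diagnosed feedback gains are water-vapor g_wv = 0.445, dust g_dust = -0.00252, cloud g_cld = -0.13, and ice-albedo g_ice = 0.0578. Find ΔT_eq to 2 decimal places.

Total gain g = 0.445 − 0.00252 − 0.13 + 0.0578 = 0.37028.
Amplification A = 1/(1 − 0.37028) = 1.588.
ΔT = 8.97 × 1.588 = 14.24 °C.

14.24 °C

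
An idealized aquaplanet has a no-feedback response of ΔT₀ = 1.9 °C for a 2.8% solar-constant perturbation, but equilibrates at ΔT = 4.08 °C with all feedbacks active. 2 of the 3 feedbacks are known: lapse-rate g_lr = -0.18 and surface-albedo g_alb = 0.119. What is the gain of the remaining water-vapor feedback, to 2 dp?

Amplification A = ΔT/ΔT₀ = 4.08/1.9 = 2.147.
Total gain g = 1 − 1/A = 1 − 1/2.147 = 0.5342.
Known gains sum to -0.18 + 0.119 = -0.061.
g_wv = 0.5342 + 0.061 = 0.60.

0.60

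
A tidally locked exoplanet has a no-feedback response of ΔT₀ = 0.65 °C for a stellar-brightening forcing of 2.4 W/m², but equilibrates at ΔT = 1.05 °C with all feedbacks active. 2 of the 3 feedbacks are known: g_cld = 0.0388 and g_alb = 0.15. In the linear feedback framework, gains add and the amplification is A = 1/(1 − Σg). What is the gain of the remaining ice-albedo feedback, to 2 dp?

0.19

Amplification A = ΔT/ΔT₀ = 1.05/0.65 = 1.615.
Total gain g = 1 − 1/A = 1 − 1/1.615 = 0.3808.
Known gains sum to 0.0388 + 0.15 = 0.1888.
g_ice = 0.3808 − 0.1888 = 0.19.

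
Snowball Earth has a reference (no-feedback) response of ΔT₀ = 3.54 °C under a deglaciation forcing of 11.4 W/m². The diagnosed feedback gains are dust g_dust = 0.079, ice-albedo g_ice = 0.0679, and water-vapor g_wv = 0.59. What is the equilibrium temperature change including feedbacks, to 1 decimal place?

13.5 °C

Total gain g = 0.079 + 0.0679 + 0.59 = 0.7369.
Amplification A = 1/(1 − 0.7369) = 3.801.
ΔT = 3.54 × 3.801 = 13.5 °C.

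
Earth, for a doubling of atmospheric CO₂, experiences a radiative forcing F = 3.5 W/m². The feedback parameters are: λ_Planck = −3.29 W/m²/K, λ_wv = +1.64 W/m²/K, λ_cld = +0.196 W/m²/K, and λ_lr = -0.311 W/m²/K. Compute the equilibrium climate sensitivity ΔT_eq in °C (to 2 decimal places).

1.98 °C

Net feedback parameter λ = (−3.29) + (+1.64) + (+0.196) + (-0.311) = -1.765 W/m²/K.
ΔT = −F/λ = −3.5/(-1.765) = 1.98 °C.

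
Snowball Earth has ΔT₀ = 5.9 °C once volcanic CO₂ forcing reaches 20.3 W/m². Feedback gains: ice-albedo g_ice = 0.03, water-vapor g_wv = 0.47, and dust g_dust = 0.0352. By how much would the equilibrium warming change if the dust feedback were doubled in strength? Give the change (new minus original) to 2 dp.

Original: g = 0.5352, ΔT = 5.9/(1−0.5352) = 12.6936 °C.
With doubled dust: g' = 0.5704, ΔT' = 5.9/(1−0.5704) = 13.7337 °C.
Change = 13.7337 − 12.6936 = 1.04 °C.

1.04 °C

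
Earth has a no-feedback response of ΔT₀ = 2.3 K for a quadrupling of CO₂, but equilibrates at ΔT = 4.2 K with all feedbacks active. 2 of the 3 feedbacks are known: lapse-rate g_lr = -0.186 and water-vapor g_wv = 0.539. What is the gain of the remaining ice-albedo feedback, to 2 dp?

0.10

Amplification A = ΔT/ΔT₀ = 4.2/2.3 = 1.826.
Total gain g = 1 − 1/A = 1 − 1/1.826 = 0.4524.
Known gains sum to -0.186 + 0.539 = 0.353.
g_ice = 0.4524 − 0.353 = 0.10.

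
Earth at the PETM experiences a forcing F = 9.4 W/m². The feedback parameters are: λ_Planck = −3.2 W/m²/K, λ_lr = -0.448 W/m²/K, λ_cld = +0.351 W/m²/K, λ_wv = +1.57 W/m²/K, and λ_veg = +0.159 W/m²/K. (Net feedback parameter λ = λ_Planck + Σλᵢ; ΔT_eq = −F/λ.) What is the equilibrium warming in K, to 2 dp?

5.99 K

Net feedback parameter λ = (−3.2) + (-0.448) + (+0.351) + (+1.57) + (+0.159) = -1.568 W/m²/K.
ΔT = −F/λ = −9.4/(-1.568) = 5.99 K.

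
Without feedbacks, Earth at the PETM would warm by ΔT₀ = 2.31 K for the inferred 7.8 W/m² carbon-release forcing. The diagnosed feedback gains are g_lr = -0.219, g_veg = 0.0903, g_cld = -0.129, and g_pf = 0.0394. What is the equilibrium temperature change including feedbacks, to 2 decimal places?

Total gain g = -0.219 + 0.0903 − 0.129 + 0.0394 = -0.2183.
Amplification A = 1/(1 + 0.2183) = 0.8208.
ΔT = 2.31 × 0.8208 = 1.90 K.

1.90 K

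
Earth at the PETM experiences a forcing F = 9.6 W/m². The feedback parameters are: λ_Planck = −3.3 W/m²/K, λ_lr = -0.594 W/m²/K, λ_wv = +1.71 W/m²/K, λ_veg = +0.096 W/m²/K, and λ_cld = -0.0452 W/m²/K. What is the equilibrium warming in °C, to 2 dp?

Net feedback parameter λ = (−3.3) + (-0.594) + (+1.71) + (+0.096) + (-0.0452) = -2.1332 W/m²/K.
ΔT = −F/λ = −9.6/(-2.1332) = 4.50 °C.

4.50 °C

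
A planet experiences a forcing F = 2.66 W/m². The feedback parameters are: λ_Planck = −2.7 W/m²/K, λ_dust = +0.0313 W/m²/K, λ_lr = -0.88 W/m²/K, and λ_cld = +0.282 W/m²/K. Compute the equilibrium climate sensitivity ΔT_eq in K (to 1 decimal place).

Net feedback parameter λ = (−2.7) + (+0.0313) + (-0.88) + (+0.282) = -3.2667 W/m²/K.
ΔT = −F/λ = −2.66/(-3.2667) = 0.8 K.

0.8 K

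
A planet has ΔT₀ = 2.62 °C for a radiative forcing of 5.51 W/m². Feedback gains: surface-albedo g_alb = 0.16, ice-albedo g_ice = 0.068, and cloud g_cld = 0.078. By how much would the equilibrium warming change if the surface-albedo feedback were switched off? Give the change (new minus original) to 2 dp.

-0.71 °C

Original: g = 0.306, ΔT = 2.62/(1−0.306) = 3.7752 °C.
Without surface-albedo: g' = 0.146, ΔT' = 2.62/(1−0.146) = 3.0679 °C.
Change = 3.0679 − 3.7752 = -0.71 °C.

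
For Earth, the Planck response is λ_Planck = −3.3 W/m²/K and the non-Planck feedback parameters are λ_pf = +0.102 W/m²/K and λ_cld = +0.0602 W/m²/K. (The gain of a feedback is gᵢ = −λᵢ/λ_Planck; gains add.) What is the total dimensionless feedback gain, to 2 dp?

0.05

Convert to gains: g_pf = 0.102/3.3 = 0.03091; g_cld = 0.0602/3.3 = 0.01824.
Total gain g = 0.04915.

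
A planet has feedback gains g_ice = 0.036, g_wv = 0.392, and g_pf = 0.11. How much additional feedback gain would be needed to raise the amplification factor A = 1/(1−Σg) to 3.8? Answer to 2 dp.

Current total gain = 0.538.
Target gain for A = 3.8: g* = 1 − 1/3.8 = 0.7368.
Additional gain needed = 0.7368 − 0.538 = 0.20.

0.20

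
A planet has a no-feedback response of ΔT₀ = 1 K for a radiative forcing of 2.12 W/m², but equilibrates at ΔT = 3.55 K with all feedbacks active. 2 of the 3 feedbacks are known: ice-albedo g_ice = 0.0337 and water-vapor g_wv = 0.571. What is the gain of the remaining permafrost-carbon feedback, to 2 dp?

Amplification A = ΔT/ΔT₀ = 3.55/1 = 3.55.
Total gain g = 1 − 1/A = 1 − 1/3.55 = 0.7183.
Known gains sum to 0.0337 + 0.571 = 0.6047.
g_pf = 0.7183 − 0.6047 = 0.11.

0.11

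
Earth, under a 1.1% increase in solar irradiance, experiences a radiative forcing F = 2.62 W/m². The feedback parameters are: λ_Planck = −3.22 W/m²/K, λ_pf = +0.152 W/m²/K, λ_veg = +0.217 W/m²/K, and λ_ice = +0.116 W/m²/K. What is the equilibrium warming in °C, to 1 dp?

Net feedback parameter λ = (−3.22) + (+0.152) + (+0.217) + (+0.116) = -2.735 W/m²/K.
ΔT = −F/λ = −2.62/(-2.735) = 1.0 °C.

1.0 °C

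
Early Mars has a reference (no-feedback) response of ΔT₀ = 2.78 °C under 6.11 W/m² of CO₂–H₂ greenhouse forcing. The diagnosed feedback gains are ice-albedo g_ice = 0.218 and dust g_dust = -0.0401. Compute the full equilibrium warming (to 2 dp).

Total gain g = 0.218 − 0.0401 = 0.1779.
Amplification A = 1/(1 − 0.1779) = 1.216.
ΔT = 2.78 × 1.216 = 3.38 °C.

3.38 °C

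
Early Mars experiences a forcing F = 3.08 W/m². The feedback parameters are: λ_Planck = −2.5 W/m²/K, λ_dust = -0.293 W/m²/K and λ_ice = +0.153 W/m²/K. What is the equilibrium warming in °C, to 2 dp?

1.17 °C

Net feedback parameter λ = (−2.5) + (-0.293) + (+0.153) = -2.64 W/m²/K.
ΔT = −F/λ = −3.08/(-2.64) = 1.17 °C.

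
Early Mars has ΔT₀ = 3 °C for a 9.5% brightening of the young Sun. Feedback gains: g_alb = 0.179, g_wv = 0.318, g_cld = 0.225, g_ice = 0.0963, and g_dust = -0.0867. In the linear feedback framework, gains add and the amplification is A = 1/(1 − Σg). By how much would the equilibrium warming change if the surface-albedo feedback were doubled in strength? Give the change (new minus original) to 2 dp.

Original: g = 0.7316, ΔT = 3/(1−0.7316) = 11.1773 °C.
With doubled surface-albedo: g' = 0.9106, ΔT' = 3/(1−0.9106) = 33.5570 °C.
Change = 33.5570 − 11.1773 = 22.38 °C.

22.38 °C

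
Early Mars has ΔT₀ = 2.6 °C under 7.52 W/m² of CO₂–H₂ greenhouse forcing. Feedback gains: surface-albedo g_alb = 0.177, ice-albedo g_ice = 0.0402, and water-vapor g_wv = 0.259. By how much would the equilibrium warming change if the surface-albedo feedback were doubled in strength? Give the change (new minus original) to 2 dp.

2.53 °C

Original: g = 0.4762, ΔT = 2.6/(1−0.4762) = 4.9637 °C.
With doubled surface-albedo: g' = 0.6532, ΔT' = 2.6/(1−0.6532) = 7.4971 °C.
Change = 7.4971 − 4.9637 = 2.53 °C.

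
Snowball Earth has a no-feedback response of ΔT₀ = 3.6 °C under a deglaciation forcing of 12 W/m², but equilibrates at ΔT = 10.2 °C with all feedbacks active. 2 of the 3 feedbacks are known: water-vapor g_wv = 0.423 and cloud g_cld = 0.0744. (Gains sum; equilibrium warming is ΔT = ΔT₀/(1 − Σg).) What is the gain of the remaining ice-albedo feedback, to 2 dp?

Amplification A = ΔT/ΔT₀ = 10.2/3.6 = 2.833.
Total gain g = 1 − 1/A = 1 − 1/2.833 = 0.647.
Known gains sum to 0.423 + 0.0744 = 0.4974.
g_ice = 0.647 − 0.4974 = 0.15.

0.15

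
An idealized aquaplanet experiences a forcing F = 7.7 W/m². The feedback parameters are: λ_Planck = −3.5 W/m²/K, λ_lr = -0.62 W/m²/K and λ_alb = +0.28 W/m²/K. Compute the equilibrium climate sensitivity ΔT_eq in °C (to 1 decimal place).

Net feedback parameter λ = (−3.5) + (-0.62) + (+0.28) = -3.84 W/m²/K.
ΔT = −F/λ = −7.7/(-3.84) = 2.0 °C.

2.0 °C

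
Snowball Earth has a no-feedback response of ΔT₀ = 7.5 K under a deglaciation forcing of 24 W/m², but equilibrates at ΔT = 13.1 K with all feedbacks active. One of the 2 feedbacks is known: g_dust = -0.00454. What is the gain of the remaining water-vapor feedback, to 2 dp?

0.43

Amplification A = ΔT/ΔT₀ = 13.1/7.5 = 1.747.
Total gain g = 1 − 1/A = 1 − 1/1.747 = 0.4276.
The known gain is -0.00454.
g_wv = 0.4276 + 0.00454 = 0.43.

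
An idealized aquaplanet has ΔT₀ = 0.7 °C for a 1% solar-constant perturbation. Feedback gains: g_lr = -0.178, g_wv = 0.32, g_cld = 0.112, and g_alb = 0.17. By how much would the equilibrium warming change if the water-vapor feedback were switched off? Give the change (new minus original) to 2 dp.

-0.43 °C

Original: g = 0.424, ΔT = 0.7/(1−0.424) = 1.2153 °C.
Without water-vapor: g' = 0.104, ΔT' = 0.7/(1−0.104) = 0.7812 °C.
Change = 0.7812 − 1.2153 = -0.43 °C.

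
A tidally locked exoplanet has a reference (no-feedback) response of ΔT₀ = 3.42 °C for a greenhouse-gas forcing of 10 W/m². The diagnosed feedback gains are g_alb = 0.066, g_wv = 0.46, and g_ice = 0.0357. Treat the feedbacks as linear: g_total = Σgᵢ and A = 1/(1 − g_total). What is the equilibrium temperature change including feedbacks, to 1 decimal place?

7.8 °C

Total gain g = 0.066 + 0.46 + 0.0357 = 0.5617.
Amplification A = 1/(1 − 0.5617) = 2.282.
ΔT = 3.42 × 2.282 = 7.8 °C.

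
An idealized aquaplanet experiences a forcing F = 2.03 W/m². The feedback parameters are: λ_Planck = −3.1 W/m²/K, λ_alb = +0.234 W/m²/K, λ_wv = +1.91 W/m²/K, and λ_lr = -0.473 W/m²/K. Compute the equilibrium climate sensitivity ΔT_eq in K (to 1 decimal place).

Net feedback parameter λ = (−3.1) + (+0.234) + (+1.91) + (-0.473) = -1.429 W/m²/K.
ΔT = −F/λ = −2.03/(-1.429) = 1.4 K.

1.4 K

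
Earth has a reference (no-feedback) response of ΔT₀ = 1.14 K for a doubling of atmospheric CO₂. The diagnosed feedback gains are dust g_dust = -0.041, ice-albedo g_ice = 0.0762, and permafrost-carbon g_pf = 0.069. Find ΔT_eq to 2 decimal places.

1.27 K

Total gain g = -0.041 + 0.0762 + 0.069 = 0.1042.
Amplification A = 1/(1 − 0.1042) = 1.116.
ΔT = 1.14 × 1.116 = 1.27 K.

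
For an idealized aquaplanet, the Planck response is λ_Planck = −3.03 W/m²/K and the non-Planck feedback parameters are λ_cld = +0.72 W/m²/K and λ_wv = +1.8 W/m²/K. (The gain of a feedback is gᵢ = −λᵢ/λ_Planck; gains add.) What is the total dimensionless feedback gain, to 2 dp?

Convert to gains: g_cld = 0.72/3.03 = 0.2376; g_wv = 1.8/3.03 = 0.5941.
Total gain g = 0.8317.

0.83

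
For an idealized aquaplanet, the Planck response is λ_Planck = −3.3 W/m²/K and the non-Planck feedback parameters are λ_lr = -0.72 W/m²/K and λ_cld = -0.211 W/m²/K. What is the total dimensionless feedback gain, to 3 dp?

Convert to gains: g_lr = -0.72/3.3 = -0.2182; g_cld = -0.211/3.3 = -0.06394.
Total gain g = -0.28214.

-0.282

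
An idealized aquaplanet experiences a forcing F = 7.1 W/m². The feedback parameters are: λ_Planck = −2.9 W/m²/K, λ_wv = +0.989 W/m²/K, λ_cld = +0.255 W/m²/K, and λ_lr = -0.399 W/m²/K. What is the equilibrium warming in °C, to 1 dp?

3.5 °C

Net feedback parameter λ = (−2.9) + (+0.989) + (+0.255) + (-0.399) = -2.055 W/m²/K.
ΔT = −F/λ = −7.1/(-2.055) = 3.5 °C.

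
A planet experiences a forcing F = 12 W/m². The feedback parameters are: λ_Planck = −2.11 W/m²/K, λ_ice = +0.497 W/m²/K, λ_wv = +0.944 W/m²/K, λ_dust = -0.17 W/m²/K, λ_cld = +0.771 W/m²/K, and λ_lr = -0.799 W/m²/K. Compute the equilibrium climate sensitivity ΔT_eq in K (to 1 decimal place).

Net feedback parameter λ = (−2.11) + (+0.497) + (+0.944) + (-0.17) + (+0.771) + (-0.799) = -0.867 W/m²/K.
ΔT = −F/λ = −12/(-0.867) = 13.8 K.

13.8 K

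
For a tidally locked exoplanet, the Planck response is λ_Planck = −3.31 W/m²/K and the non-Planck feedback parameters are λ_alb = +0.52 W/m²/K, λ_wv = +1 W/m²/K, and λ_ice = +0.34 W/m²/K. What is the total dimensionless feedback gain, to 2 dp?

0.56

Convert to gains: g_alb = 0.52/3.31 = 0.1571; g_wv = 1/3.31 = 0.3021; g_ice = 0.34/3.31 = 0.1027.
Total gain g = 0.5619.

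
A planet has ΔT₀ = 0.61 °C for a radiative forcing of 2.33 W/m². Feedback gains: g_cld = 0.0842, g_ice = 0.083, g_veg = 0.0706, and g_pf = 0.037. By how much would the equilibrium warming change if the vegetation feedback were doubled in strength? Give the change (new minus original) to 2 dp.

0.09 °C

Original: g = 0.2748, ΔT = 0.61/(1−0.2748) = 0.8411 °C.
With doubled vegetation: g' = 0.3454, ΔT' = 0.61/(1−0.3454) = 0.9319 °C.
Change = 0.9319 − 0.8411 = 0.09 °C.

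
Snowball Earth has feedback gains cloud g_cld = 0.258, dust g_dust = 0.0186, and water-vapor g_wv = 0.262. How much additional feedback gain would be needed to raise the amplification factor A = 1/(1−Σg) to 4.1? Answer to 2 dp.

0.22

Current total gain = 0.5386.
Target gain for A = 4.1: g* = 1 − 1/4.1 = 0.7561.
Additional gain needed = 0.7561 − 0.5386 = 0.22.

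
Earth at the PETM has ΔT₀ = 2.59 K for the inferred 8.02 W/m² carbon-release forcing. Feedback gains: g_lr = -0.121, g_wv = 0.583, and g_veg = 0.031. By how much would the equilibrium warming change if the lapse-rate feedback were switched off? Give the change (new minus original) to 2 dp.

Original: g = 0.493, ΔT = 2.59/(1−0.493) = 5.1085 K.
Without lapse-rate: g' = 0.614, ΔT' = 2.59/(1−0.614) = 6.7098 K.
Change = 6.7098 − 5.1085 = 1.60 K.

1.60 K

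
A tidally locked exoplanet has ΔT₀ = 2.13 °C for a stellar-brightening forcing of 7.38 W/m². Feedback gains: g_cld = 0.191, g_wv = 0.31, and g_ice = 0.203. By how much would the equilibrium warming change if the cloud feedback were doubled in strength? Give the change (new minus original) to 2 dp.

13.09 °C

Original: g = 0.704, ΔT = 2.13/(1−0.704) = 7.1959 °C.
With doubled cloud: g' = 0.895, ΔT' = 2.13/(1−0.895) = 20.2857 °C.
Change = 20.2857 − 7.1959 = 13.09 °C.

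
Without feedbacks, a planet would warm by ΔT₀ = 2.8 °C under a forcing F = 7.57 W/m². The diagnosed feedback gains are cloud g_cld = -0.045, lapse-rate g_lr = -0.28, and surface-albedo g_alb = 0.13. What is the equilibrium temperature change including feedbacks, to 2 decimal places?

Total gain g = -0.045 − 0.28 + 0.13 = -0.195.
Amplification A = 1/(1 + 0.195) = 0.8368.
ΔT = 2.8 × 0.8368 = 2.34 °C.

2.34 °C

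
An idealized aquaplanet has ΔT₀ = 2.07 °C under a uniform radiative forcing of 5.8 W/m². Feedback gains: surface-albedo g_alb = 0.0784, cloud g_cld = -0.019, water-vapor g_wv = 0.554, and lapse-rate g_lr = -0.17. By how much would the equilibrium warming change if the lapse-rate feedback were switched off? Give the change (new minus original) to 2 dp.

1.64 °C

Original: g = 0.4434, ΔT = 2.07/(1−0.4434) = 3.7190 °C.
Without lapse-rate: g' = 0.6134, ΔT' = 2.07/(1−0.6134) = 5.3544 °C.
Change = 5.3544 − 3.7190 = 1.64 °C.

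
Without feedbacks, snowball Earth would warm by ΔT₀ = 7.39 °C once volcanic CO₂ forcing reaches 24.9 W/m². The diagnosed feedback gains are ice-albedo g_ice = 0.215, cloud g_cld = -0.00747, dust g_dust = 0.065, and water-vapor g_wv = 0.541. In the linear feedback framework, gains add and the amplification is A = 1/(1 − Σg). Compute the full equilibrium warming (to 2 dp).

Total gain g = 0.215 − 0.00747 + 0.065 + 0.541 = 0.81353.
Amplification A = 1/(1 − 0.81353) = 5.363.
ΔT = 7.39 × 5.363 = 39.63 °C.

39.63 °C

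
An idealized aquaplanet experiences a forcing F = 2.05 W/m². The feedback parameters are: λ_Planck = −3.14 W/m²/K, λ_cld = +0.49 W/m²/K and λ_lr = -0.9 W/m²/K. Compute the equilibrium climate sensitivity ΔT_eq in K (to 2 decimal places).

0.58 K

Net feedback parameter λ = (−3.14) + (+0.49) + (-0.9) = -3.55 W/m²/K.
ΔT = −F/λ = −2.05/(-3.55) = 0.58 K.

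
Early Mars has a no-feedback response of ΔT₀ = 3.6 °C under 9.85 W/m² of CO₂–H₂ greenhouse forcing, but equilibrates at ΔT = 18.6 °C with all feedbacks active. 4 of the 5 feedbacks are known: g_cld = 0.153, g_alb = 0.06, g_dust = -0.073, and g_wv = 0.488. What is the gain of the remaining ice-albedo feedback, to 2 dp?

0.18

Amplification A = ΔT/ΔT₀ = 18.6/3.6 = 5.167.
Total gain g = 1 − 1/A = 1 − 1/5.167 = 0.8065.
Known gains sum to 0.153 + 0.06 − 0.073 + 0.488 = 0.628.
g_ice = 0.8065 − 0.628 = 0.18.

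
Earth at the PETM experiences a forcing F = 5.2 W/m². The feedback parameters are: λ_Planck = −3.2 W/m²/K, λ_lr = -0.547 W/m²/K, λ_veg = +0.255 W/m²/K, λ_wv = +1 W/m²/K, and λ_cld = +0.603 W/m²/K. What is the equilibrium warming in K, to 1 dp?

Net feedback parameter λ = (−3.2) + (-0.547) + (+0.255) + (+1) + (+0.603) = -1.889 W/m²/K.
ΔT = −F/λ = −5.2/(-1.889) = 2.8 K.

2.8 K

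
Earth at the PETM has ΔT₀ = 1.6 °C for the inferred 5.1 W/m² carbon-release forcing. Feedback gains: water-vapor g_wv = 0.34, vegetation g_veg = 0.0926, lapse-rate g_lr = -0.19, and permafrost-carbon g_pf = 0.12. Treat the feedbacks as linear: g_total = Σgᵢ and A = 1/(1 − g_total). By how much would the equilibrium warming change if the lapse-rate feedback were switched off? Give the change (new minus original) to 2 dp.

Original: g = 0.3626, ΔT = 1.6/(1−0.3626) = 2.5102 °C.
Without lapse-rate: g' = 0.5526, ΔT' = 1.6/(1−0.5526) = 3.5762 °C.
Change = 3.5762 − 2.5102 = 1.07 °C.

1.07 °C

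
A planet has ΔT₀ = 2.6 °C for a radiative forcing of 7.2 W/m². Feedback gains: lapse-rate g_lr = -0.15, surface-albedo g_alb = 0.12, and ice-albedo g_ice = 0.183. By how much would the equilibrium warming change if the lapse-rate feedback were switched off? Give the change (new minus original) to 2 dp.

Original: g = 0.153, ΔT = 2.6/(1−0.153) = 3.0697 °C.
Without lapse-rate: g' = 0.303, ΔT' = 2.6/(1−0.303) = 3.7303 °C.
Change = 3.7303 − 3.0697 = 0.66 °C.

0.66 °C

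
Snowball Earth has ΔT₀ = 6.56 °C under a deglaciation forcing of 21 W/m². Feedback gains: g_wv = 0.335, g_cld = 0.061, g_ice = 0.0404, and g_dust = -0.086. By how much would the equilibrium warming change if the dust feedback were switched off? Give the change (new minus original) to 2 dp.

Original: g = 0.3504, ΔT = 6.56/(1−0.3504) = 10.0985 °C.
Without dust: g' = 0.4364, ΔT' = 6.56/(1−0.4364) = 11.6395 °C.
Change = 11.6395 − 10.0985 = 1.54 °C.

1.54 °C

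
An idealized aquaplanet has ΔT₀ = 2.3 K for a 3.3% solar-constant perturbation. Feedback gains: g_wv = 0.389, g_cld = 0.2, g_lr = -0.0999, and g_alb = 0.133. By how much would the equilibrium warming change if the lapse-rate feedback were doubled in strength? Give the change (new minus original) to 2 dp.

-1.27 K

Original: g = 0.6221, ΔT = 2.3/(1−0.6221) = 6.0863 K.
With doubled lapse-rate: g' = 0.5222, ΔT' = 2.3/(1−0.5222) = 4.8137 K.
Change = 4.8137 − 6.0863 = -1.27 K.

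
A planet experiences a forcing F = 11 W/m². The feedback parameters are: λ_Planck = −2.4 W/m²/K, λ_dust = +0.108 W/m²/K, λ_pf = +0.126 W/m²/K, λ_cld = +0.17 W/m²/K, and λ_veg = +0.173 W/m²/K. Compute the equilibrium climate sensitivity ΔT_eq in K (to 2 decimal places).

6.03 K

Net feedback parameter λ = (−2.4) + (+0.108) + (+0.126) + (+0.17) + (+0.173) = -1.823 W/m²/K.
ΔT = −F/λ = −11/(-1.823) = 6.03 K.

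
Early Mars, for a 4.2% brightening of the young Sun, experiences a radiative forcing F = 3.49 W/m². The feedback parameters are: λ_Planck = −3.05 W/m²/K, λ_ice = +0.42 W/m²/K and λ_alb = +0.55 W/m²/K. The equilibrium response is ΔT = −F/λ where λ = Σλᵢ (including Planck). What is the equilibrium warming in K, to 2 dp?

Net feedback parameter λ = (−3.05) + (+0.42) + (+0.55) = -2.08 W/m²/K.
ΔT = −F/λ = −3.49/(-2.08) = 1.68 K.

1.68 K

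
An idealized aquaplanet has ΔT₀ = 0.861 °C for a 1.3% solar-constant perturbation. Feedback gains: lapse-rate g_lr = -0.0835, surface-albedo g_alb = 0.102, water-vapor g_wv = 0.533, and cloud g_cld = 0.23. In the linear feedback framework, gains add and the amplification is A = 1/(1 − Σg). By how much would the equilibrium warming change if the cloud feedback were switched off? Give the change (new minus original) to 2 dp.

-2.02 °C

Original: g = 0.7815, ΔT = 0.861/(1−0.7815) = 3.9405 °C.
Without cloud: g' = 0.5515, ΔT' = 0.861/(1−0.5515) = 1.9197 °C.
Change = 1.9197 − 3.9405 = -2.02 °C.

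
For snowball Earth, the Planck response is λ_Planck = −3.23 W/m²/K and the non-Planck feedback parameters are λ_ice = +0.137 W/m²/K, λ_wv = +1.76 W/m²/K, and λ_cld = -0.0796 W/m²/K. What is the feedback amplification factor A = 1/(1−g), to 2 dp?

2.29

Convert to gains: g_ice = 0.137/3.23 = 0.04241; g_wv = 1.76/3.23 = 0.5449; g_cld = -0.0796/3.23 = -0.02464.
Total gain g = 0.56267.
A = 1/(1 − 0.56267) = 2.29.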